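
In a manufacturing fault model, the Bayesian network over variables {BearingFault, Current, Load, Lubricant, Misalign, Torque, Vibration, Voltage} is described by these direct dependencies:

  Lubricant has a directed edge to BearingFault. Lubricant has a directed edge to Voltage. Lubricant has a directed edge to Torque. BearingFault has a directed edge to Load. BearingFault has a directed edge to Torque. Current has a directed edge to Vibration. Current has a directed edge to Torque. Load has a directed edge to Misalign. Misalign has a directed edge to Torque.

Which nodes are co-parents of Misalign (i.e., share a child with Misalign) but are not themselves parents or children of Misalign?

{BearingFault, Current, Lubricant}

Children of Misalign: Torque.
  Torque's other parents are BearingFault, Current, Lubricant.
Excluding nodes already adjacent to Misalign (Load, Torque), the co-parent-only contribution is {BearingFault, Current, Lubricant}.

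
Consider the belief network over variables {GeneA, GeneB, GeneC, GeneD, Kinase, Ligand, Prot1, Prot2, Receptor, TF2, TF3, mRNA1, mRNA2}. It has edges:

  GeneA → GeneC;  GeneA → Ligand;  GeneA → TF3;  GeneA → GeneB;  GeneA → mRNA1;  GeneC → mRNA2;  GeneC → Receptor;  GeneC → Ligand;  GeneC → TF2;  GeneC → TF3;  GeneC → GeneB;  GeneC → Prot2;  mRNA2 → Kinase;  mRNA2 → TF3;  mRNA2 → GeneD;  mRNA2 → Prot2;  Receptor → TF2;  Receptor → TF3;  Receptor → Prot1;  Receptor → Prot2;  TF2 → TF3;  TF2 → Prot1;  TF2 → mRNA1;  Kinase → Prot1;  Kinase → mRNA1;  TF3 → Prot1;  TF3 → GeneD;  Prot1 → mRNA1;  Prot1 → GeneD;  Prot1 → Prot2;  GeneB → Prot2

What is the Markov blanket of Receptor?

{GeneA, GeneB, GeneC, Kinase, Prot1, Prot2, TF2, TF3, mRNA2}

The Markov blanket of a node is its parents, its children, and the other parents of its children.
Pa(Receptor) = {GeneC}.
Receptor's children: Prot1, Prot2, TF2, TF3.
Other parents of Receptor's children:
  TF2: GeneC
  TF3: GeneA, GeneC, TF2, mRNA2
  Prot1: Kinase, TF2, TF3
  Prot2: GeneB, GeneC, Prot1, mRNA2
Taking the union gives {GeneA, GeneB, GeneC, Kinase, Prot1, Prot2, TF2, TF3, mRNA2}.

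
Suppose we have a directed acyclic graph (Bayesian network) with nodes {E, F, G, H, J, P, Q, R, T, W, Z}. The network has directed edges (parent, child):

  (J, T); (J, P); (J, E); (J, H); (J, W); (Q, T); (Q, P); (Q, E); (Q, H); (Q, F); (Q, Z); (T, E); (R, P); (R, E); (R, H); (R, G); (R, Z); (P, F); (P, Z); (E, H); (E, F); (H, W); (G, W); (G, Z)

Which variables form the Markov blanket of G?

{H, J, P, Q, R, W, Z}

By definition, MB(G) is built from G's parents, G's children, and the co-parents of G.
G has parent R.
Children of G: W, Z.
Parents of each child, excluding G:
  W also has parents H, J.
  parents(Z) \ {G} = {P, Q, R}.
Union: {R} ∪ {W, Z} ∪ {H, J, P, Q, R} = {H, J, P, Q, R, W, Z}.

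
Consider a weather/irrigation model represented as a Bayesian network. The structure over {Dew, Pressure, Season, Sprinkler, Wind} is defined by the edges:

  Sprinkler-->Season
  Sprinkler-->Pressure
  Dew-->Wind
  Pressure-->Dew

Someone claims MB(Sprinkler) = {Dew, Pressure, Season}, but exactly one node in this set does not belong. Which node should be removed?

Dew

Sprinkler's parents: none.
Sprinkler has children Pressure, Season.
Parents of each child, excluding Sprinkler:
  Pressure: —
  Season: —
MB(Sprinkler) = {Pressure, Season}.
Dew is neither a parent, child, nor co-parent of Sprinkler, so it does not belong.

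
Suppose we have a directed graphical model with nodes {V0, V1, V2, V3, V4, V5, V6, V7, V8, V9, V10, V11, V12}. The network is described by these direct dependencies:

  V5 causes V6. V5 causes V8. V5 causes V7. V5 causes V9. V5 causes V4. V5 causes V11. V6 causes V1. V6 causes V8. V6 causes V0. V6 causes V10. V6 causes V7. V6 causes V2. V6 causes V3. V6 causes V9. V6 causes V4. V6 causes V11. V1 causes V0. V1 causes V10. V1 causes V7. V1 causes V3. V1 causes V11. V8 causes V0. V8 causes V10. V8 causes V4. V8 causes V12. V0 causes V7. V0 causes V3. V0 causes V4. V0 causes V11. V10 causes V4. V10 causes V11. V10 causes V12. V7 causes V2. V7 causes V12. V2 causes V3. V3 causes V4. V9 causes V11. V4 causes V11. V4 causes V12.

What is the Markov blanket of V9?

{V0, V1, V4, V5, V6, V10, V11}

V9 has parents V5, V6.
Ch(V9) = {V11}.
Co-parents of V9 (other parents of its children):
  parents(V11) \ {V9} = {V0, V1, V4, V5, V6, V10}.
MB(V9) = {V0, V1, V4, V5, V6, V10, V11}.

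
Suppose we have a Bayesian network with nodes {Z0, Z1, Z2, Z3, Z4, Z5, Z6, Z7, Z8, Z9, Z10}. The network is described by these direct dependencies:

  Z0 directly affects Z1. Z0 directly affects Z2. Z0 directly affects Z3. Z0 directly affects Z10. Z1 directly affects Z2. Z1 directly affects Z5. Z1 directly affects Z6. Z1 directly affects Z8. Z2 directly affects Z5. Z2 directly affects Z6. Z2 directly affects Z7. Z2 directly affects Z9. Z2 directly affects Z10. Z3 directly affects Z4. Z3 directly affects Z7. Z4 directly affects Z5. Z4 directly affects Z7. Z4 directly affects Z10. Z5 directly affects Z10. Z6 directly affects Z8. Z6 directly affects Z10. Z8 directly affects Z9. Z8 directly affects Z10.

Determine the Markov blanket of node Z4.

Pa(Z4) = {Z3}.
Children of Z4: Z5, Z7, Z10.
Parents of each child, excluding Z4:
  Z5: Z1, Z2
  Z7: Z2, Z3
  Z10: Z0, Z2, Z5, Z6, Z8
So the Markov blanket of Z4 is {Z0, Z1, Z2, Z3, Z5, Z6, Z7, Z8, Z10}.

{Z0, Z1, Z2, Z3, Z5, Z6, Z7, Z8, Z10}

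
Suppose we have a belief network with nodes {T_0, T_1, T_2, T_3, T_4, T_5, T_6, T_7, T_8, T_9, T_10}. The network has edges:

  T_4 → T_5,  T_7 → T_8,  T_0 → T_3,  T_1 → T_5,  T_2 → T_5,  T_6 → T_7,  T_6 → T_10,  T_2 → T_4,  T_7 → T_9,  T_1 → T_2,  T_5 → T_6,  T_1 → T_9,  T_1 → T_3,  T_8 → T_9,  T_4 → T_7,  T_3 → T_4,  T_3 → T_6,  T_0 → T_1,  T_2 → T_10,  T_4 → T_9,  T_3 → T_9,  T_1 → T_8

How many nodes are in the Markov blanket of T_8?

The Markov blanket of a node is its parents, its children, and the other parents of its children.
Parents of T_8: T_1, T_7.
T_8 has child T_9.
Other parents of T_8's children:
  parents(T_9) \ {T_8} = {T_1, T_3, T_4, T_7}.
MB(T_8) = {T_1, T_3, T_4, T_7, T_9}, which has 5 nodes.

5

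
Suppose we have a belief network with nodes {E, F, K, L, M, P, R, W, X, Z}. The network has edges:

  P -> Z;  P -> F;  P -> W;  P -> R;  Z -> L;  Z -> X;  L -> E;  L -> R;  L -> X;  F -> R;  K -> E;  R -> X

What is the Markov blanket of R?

{F, L, P, X, Z}

By definition, MB(R) is built from R's parents, R's children, and the co-parents of R.
R's parents: F, L, P.
R has child X.
Co-parents of R (other parents of its children):
  X also has parents L, Z.
Union: {F, L, P} ∪ {X} ∪ {L, Z} = {F, L, P, X, Z}.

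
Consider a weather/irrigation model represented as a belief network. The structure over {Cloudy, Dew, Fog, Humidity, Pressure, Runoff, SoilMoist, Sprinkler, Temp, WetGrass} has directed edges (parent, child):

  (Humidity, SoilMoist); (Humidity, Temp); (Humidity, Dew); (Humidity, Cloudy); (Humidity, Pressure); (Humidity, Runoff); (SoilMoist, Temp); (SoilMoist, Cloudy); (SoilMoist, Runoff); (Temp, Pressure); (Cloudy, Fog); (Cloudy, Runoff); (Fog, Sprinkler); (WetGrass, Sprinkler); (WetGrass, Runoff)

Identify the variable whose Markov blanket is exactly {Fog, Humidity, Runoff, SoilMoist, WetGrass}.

Cloudy

The target node must have every member of {Fog, Humidity, Runoff, SoilMoist, WetGrass} as a parent, child, or co-parent, and no others.
Parents of Cloudy: Humidity, SoilMoist; children: Fog, Runoff; co-parents: Humidity, SoilMoist, WetGrass.
These exactly cover the given set, so the node is Cloudy.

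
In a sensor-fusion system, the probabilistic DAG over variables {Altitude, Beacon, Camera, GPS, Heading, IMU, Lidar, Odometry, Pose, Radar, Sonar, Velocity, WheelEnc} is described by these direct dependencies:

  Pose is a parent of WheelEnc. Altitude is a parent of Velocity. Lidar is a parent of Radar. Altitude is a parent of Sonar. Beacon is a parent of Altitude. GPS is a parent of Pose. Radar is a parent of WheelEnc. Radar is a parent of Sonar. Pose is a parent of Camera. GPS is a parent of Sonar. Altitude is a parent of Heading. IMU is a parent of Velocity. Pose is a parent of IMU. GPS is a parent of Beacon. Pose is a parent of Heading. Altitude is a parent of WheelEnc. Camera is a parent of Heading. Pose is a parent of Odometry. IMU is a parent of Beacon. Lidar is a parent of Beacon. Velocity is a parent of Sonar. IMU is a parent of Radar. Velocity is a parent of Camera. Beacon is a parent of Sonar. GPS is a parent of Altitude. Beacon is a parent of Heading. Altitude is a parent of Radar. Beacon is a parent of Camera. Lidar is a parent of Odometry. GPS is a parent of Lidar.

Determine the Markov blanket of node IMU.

IMU has parent Pose.
Ch(IMU) = {Beacon, Radar, Velocity}.
Parents of each child, excluding IMU:
  Beacon: GPS, Lidar
  Radar: Altitude, Lidar
  Velocity: Altitude
MB(IMU) = {Altitude, Beacon, GPS, Lidar, Pose, Radar, Velocity}.

{Altitude, Beacon, GPS, Lidar, Pose, Radar, Velocity}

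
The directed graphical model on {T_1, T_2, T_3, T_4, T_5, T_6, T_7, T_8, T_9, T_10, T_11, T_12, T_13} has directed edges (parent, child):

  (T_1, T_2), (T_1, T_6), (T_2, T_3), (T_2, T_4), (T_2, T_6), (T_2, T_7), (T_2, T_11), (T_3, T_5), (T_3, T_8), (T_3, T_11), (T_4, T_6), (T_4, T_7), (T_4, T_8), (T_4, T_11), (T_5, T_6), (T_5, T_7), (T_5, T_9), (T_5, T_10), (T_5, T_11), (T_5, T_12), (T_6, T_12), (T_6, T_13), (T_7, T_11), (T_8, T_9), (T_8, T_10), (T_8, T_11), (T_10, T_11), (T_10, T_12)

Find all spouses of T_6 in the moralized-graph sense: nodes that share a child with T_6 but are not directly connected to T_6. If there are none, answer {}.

{T_10}

Children of T_6: T_12, T_13.
  T_12's other parents are T_5, T_10.
  T_13: no additional parents.
Excluding nodes already adjacent to T_6 (T_1, T_2, T_4, T_5, T_12, T_13), the co-parent-only contribution is {T_10}.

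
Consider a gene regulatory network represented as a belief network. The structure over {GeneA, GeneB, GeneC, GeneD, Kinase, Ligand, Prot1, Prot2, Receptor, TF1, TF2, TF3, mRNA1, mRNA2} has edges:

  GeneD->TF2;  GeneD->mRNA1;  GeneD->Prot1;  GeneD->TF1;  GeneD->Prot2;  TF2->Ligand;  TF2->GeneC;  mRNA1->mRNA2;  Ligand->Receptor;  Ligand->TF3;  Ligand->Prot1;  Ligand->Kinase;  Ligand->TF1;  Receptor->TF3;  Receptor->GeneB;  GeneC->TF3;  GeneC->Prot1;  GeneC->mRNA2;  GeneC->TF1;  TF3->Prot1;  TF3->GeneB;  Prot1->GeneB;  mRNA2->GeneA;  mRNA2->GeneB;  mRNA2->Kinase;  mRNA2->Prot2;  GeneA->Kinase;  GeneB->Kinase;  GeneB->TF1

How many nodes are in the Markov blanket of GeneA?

4

Recall MB(v) = parents ∪ children ∪ spouses, where spouses are the other parents of v's children.
GeneA's parents: mRNA2.
Children of GeneA: Kinase.
Co-parents of GeneA (other parents of its children):
  Kinase also has parents GeneB, Ligand, mRNA2.
MB(GeneA) = {GeneB, Kinase, Ligand, mRNA2}, which has 4 nodes.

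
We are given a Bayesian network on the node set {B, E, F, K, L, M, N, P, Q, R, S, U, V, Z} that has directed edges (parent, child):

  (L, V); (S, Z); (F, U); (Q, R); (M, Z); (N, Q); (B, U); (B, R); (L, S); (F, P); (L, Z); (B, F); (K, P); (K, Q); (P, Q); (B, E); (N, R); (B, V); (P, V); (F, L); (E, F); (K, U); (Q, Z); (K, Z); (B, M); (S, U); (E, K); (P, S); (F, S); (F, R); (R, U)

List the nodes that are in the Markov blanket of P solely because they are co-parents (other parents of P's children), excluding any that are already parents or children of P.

Children of P: Q, S, V.
  parents(Q) \ {P} = {K, N}.
  S's other parents are F, L.
  parents(V) \ {P} = {B, L}.
Excluding nodes already adjacent to P (F, K, Q, S, V), the co-parent-only contribution is {B, L, N}.

{B, L, N}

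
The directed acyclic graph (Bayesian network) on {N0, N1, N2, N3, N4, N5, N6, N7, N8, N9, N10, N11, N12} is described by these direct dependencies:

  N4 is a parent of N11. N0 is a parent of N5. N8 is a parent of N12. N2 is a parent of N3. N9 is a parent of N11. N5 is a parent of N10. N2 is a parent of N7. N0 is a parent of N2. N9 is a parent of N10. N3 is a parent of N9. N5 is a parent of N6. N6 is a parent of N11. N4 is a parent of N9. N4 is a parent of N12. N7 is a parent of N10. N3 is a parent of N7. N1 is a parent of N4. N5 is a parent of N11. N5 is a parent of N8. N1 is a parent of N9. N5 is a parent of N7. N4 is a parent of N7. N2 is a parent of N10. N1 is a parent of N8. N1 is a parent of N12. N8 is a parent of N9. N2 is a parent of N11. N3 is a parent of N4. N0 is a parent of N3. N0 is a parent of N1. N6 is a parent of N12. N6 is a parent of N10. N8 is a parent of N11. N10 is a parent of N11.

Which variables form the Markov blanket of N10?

{N2, N4, N5, N6, N7, N8, N9, N11}

Children of N10: N11.
Pa(N10) = {N2, N5, N6, N7, N9}.
Parents of each child, excluding N10:
  N11: N2, N4, N5, N6, N8, N9
So the Markov blanket of N10 is {N2, N4, N5, N6, N7, N8, N9, N11}.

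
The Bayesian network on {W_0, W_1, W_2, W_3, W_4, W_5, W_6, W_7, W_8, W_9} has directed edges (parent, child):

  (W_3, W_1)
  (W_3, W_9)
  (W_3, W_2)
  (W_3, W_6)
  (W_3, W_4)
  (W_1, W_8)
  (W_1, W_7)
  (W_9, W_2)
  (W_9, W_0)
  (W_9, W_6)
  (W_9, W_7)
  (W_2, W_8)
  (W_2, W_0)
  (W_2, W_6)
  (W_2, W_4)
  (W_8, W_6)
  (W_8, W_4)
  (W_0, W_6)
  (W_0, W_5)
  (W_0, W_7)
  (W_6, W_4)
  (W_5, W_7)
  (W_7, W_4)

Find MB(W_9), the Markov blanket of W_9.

{W_0, W_1, W_2, W_3, W_5, W_6, W_7, W_8}

Parents of W_9: W_3.
W_9's children: W_0, W_2, W_6, W_7.
Parents of each child, excluding W_9:
  parents(W_2) \ {W_9} = {W_3}.
  W_0's other parent is W_2.
  W_6's other parents are W_0, W_2, W_3, W_8.
  W_7 also has parents W_0, W_1, W_5.
So the Markov blanket of W_9 is {W_0, W_1, W_2, W_3, W_5, W_6, W_7, W_8}.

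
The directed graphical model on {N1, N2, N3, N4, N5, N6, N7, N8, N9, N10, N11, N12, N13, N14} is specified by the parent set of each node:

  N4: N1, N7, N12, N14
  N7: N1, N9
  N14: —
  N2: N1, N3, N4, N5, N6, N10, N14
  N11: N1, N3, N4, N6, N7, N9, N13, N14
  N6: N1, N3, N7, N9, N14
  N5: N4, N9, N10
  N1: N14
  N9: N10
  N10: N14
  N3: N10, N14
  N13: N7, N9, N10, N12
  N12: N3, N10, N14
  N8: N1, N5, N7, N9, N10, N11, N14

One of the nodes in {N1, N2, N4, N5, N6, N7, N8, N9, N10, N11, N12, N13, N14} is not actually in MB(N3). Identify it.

N8

N3 has children N2, N6, N11, N12.
N3's parents: N10, N14.
For each child, the remaining parents (spouses of N3):
  N12 also has parents N10, N14.
  N6 also has parents N1, N7, N9, N14.
  N11's other parents are N1, N4, N6, N7, N9, N13, N14.
  N2's other parents are N1, N4, N5, N6, N10, N14.
MB(N3) = {N1, N2, N4, N5, N6, N7, N9, N10, N11, N12, N13, N14}.
N8 is neither a parent, child, nor co-parent of N3, so it does not belong.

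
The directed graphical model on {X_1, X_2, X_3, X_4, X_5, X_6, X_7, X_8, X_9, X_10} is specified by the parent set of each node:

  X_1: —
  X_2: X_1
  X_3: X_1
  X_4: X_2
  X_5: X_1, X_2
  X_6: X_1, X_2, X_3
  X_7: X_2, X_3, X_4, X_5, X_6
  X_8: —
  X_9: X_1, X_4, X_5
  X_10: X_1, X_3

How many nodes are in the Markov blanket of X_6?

Recall MB(v) = parents ∪ children ∪ spouses, where spouses are the other parents of v's children.
Parents of X_6: X_1, X_2, X_3.
X_6 has child X_7.
Other parents of X_6's children:
  X_7 also has parents X_2, X_3, X_4, X_5.
MB(X_6) = {X_1, X_2, X_3, X_4, X_5, X_7}, which has 6 nodes.

6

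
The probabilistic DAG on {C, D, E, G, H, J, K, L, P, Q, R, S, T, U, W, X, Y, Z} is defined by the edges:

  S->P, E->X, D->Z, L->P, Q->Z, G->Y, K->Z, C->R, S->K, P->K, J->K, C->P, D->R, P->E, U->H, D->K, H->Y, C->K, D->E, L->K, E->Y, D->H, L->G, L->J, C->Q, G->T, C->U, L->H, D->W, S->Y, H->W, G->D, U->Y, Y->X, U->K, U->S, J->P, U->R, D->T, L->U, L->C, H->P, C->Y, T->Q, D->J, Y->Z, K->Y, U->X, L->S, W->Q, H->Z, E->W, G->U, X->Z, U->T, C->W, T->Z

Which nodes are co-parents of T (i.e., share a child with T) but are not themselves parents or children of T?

Children of T: Q, Z.
  Q also has parents C, W.
  parents(Z) \ {T} = {D, H, K, Q, X, Y}.
Excluding nodes already adjacent to T (D, G, Q, U, Z), the co-parent-only contribution is {C, H, K, W, X, Y}.

{C, H, K, W, X, Y}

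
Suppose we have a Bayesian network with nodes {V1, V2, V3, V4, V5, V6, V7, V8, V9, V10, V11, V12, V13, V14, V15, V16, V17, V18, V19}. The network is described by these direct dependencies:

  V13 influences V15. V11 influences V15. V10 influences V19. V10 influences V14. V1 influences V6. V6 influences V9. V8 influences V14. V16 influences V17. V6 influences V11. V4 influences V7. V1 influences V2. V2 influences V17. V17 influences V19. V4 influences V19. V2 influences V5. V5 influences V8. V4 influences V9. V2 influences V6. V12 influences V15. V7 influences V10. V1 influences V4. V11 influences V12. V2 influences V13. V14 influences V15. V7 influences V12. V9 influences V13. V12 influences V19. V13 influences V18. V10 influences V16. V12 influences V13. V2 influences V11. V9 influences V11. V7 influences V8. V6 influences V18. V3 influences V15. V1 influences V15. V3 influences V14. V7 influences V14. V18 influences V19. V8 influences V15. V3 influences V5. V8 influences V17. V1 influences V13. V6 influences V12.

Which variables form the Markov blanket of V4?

Recall MB(v) = parents ∪ children ∪ spouses, where spouses are the other parents of v's children.
V4's children: V7, V9, V19.
V4 has parent V1.
Co-parents of V4 (other parents of its children):
  V7: no additional parents.
  V9's other parent is V6.
  V19's other parents are V10, V12, V17, V18.
So the Markov blanket of V4 is {V1, V6, V7, V9, V10, V12, V17, V18, V19}.

{V1, V6, V7, V9, V10, V12, V17, V18, V19}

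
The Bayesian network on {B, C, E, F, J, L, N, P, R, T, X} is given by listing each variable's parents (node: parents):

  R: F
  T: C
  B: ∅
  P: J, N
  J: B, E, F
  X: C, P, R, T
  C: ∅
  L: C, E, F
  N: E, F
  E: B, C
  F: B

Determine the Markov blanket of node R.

{C, F, P, T, X}

R has child X.
R's parents: F.
Parents of each child, excluding R:
  parents(X) \ {R} = {C, P, T}.
MB(R) = {C, F, P, T, X}.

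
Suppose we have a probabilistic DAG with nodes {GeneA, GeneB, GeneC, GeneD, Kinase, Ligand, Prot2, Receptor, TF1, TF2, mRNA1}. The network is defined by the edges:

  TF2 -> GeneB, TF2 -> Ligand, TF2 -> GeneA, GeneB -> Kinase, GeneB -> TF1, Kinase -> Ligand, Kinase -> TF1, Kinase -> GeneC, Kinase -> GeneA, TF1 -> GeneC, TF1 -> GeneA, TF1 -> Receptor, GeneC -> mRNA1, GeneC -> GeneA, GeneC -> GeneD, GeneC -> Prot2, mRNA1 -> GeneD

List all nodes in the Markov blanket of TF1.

Recall MB(v) = parents ∪ children ∪ spouses, where spouses are the other parents of v's children.
Pa(TF1) = {GeneB, Kinase}.
TF1's children: GeneA, GeneC, Receptor.
Co-parents of TF1 (other parents of its children):
  parents(GeneC) \ {TF1} = {Kinase}.
  GeneA's other parents are GeneC, Kinase, TF2.
  Receptor has no other parent.
MB(TF1) = {GeneA, GeneB, GeneC, Kinase, Receptor, TF2}.

{GeneA, GeneB, GeneC, Kinase, Receptor, TF2}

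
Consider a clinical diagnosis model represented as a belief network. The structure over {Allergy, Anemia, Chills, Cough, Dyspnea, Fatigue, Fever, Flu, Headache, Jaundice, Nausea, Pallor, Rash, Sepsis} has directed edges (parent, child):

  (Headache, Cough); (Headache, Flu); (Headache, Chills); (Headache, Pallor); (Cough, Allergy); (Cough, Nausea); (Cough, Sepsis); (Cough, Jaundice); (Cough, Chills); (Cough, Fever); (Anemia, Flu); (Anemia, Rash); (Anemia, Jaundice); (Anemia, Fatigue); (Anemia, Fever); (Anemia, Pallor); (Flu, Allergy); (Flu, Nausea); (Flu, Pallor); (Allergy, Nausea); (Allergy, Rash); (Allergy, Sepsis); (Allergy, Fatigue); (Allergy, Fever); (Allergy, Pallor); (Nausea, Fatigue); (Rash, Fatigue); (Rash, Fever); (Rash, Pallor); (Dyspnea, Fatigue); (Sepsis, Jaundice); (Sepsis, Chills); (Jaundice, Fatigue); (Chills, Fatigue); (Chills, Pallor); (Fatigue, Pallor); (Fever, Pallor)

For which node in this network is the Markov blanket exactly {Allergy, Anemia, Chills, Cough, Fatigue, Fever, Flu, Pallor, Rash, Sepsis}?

The target node must have every member of {Allergy, Anemia, Chills, Cough, Fatigue, Fever, Flu, Pallor, Rash, Sepsis} as a parent, child, or co-parent, and no others.
Parents of Headache: none; children: Chills, Cough, Flu, Pallor; co-parents: Allergy, Anemia, Chills, Cough, Fatigue, Fever, Flu, Rash, Sepsis.
These exactly cover the given set, so the node is Headache.

Headache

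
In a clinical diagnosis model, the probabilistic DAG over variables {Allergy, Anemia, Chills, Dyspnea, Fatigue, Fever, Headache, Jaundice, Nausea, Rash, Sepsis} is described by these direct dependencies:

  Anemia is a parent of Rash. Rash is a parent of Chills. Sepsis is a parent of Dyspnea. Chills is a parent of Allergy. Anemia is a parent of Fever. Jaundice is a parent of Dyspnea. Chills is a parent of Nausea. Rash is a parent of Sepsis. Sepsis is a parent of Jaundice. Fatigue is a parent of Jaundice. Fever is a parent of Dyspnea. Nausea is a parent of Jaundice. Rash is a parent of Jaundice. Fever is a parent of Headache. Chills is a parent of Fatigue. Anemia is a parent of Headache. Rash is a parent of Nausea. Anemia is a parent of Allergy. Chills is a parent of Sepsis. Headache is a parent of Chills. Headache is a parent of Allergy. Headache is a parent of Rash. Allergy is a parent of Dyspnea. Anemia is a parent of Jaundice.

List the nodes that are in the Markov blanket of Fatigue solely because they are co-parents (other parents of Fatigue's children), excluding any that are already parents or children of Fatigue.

Children of Fatigue: Jaundice.
  Jaundice's other parents are Anemia, Nausea, Rash, Sepsis.
Excluding nodes already adjacent to Fatigue (Chills, Jaundice), the co-parent-only contribution is {Anemia, Nausea, Rash, Sepsis}.

{Anemia, Nausea, Rash, Sepsis}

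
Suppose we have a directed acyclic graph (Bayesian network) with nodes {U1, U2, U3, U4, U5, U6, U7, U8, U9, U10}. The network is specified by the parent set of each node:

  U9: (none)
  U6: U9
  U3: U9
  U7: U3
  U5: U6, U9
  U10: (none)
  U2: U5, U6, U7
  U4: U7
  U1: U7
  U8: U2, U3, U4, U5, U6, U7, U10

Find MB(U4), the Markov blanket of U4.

{U2, U3, U5, U6, U7, U8, U10}

Ch(U4) = {U8}.
Pa(U4) = {U7}.
Other parents of U4's children:
  U8 also has parents U2, U3, U5, U6, U7, U10.
Union: {U7} ∪ {U8} ∪ {U2, U3, U5, U6, U7, U10} = {U2, U3, U5, U6, U7, U8, U10}.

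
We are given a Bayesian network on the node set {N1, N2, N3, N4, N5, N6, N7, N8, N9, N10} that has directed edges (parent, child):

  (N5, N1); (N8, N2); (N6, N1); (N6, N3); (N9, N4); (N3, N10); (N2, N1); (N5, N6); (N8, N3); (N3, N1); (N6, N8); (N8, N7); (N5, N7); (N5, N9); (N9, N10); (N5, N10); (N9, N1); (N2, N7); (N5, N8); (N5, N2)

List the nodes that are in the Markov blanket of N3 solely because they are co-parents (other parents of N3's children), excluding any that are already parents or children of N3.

Children of N3: N1, N10.
  parents(N1) \ {N3} = {N2, N5, N6, N9}.
  parents(N10) \ {N3} = {N5, N9}.
Excluding nodes already adjacent to N3 (N1, N6, N8, N10), the co-parent-only contribution is {N2, N5, N9}.

{N2, N5, N9}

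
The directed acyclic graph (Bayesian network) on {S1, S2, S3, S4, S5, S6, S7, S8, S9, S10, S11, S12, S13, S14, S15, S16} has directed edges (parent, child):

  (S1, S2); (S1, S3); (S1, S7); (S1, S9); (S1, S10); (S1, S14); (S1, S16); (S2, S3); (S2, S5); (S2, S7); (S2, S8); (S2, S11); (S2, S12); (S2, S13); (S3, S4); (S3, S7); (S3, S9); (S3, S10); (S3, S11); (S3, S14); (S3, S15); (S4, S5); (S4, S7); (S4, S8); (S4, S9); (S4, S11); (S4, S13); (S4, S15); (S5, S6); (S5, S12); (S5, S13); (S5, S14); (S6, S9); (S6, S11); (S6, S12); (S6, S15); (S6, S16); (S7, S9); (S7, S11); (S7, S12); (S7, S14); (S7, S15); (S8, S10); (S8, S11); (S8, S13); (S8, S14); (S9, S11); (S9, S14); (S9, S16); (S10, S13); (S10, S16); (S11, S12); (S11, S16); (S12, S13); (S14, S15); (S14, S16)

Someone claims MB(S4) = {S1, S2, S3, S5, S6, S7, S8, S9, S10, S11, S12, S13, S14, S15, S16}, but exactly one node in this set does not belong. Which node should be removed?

Ch(S4) = {S5, S7, S8, S9, S11, S13, S15}.
S4's parents: S3.
Co-parents of S4 (other parents of its children):
  S5: S2
  S7: S1, S2, S3
  S8: S2
  S9: S1, S3, S6, S7
  S11: S2, S3, S6, S7, S8, S9
  S13: S2, S5, S8, S10, S12
  S15: S3, S6, S7, S14
MB(S4) = {S1, S2, S3, S5, S6, S7, S8, S9, S10, S11, S12, S13, S14, S15}.
S16 is neither a parent, child, nor co-parent of S4, so it does not belong.

S16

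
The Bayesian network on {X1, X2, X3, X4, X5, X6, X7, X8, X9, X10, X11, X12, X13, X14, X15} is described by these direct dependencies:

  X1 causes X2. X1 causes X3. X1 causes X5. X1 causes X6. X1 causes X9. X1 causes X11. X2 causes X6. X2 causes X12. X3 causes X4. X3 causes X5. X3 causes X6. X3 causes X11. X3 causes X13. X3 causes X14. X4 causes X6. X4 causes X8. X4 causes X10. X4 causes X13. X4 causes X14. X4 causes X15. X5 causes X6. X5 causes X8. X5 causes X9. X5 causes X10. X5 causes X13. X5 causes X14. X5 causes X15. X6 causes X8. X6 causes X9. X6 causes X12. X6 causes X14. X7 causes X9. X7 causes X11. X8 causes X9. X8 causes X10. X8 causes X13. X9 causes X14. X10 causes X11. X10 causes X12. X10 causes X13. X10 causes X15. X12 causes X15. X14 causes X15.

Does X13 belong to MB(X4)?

X13 is a child of X4.
So X13 ∈ MB(X4).

Yes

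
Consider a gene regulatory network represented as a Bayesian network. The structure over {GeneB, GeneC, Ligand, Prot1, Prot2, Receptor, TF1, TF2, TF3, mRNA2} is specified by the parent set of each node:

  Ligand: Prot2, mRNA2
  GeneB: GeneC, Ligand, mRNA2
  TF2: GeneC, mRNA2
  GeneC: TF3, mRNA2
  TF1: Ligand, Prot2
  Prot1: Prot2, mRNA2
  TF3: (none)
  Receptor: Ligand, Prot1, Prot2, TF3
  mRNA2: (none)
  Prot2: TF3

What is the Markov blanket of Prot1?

Recall MB(v) = parents ∪ children ∪ spouses, where spouses are the other parents of v's children.
Pa(Prot1) = {Prot2, mRNA2}.
Ch(Prot1) = {Receptor}.
For each child, the remaining parents (spouses of Prot1):
  Receptor: Ligand, Prot2, TF3
Taking the union gives {Ligand, Prot2, Receptor, TF3, mRNA2}.

{Ligand, Prot2, Receptor, TF3, mRNA2}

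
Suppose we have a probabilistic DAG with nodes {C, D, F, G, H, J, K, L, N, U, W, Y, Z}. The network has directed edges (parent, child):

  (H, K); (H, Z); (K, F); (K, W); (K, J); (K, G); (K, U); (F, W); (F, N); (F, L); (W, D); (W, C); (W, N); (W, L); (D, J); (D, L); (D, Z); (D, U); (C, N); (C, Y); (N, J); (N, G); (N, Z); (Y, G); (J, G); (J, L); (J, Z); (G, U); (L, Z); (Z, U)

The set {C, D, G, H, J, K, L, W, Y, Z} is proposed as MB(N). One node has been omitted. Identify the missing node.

F

Recall MB(v) = parents ∪ children ∪ spouses, where spouses are the other parents of v's children.
Ch(N) = {G, J, Z}.
Pa(N) = {C, F, W}.
Parents of each child, excluding N:
  J's other parents are D, K.
  G's other parents are J, K, Y.
  parents(Z) \ {N} = {D, H, J, L}.
MB(N) = {C, D, F, G, H, J, K, L, W, Y, Z}.
Comparing with the claimed set, F is missing.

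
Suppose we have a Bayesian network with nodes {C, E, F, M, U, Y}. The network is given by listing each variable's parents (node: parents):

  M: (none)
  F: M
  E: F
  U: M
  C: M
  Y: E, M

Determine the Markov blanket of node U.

Pa(U) = {M}.
U's children: none.
U has no children, so there are no co-parents.
So the Markov blanket of U is {M}.

{M}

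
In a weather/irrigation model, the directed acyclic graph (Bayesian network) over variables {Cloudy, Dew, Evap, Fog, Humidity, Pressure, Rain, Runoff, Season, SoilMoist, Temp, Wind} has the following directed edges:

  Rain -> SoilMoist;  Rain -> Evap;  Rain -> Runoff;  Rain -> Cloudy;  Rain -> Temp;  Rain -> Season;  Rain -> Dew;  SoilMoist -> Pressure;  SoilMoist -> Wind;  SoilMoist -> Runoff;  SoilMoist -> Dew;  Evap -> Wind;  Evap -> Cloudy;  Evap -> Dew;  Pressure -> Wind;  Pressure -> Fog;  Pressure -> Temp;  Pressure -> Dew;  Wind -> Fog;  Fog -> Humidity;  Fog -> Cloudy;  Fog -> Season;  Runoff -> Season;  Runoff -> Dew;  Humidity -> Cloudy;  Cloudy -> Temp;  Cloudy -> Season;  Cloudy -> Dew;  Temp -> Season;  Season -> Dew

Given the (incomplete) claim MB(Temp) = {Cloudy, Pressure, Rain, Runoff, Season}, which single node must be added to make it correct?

Fog

Temp has child Season.
Pa(Temp) = {Cloudy, Pressure, Rain}.
Other parents of Temp's children:
  Season's other parents are Cloudy, Fog, Rain, Runoff.
MB(Temp) = {Cloudy, Fog, Pressure, Rain, Runoff, Season}.
Comparing with the claimed set, Fog is missing.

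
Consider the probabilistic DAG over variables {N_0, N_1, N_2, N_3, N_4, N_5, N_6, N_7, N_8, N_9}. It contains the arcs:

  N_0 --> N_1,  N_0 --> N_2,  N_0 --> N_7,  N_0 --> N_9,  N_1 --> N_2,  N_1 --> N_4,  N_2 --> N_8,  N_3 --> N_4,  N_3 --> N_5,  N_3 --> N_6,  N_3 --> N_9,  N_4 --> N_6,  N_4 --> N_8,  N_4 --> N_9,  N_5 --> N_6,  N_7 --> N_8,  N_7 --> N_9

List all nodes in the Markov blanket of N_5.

{N_3, N_4, N_6}

N_5's parents: N_3.
N_5 has child N_6.
Parents of each child, excluding N_5:
  N_6's other parents are N_3, N_4.
MB(N_5) = {N_3, N_4, N_6}.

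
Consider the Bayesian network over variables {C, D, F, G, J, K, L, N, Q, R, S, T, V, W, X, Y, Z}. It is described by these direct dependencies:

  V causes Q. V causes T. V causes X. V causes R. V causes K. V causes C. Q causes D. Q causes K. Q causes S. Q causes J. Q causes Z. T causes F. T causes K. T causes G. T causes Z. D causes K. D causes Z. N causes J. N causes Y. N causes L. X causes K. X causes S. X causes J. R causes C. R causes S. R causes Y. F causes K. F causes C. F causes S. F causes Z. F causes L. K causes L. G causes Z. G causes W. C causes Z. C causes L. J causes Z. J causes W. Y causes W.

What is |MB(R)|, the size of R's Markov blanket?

8

Recall MB(v) = parents ∪ children ∪ spouses, where spouses are the other parents of v's children.
Parents of R: V.
Ch(R) = {C, S, Y}.
Co-parents of R (other parents of its children):
  C's other parents are F, V.
  S also has parents F, Q, X.
  Y's other parent is N.
MB(R) = {C, F, N, Q, S, V, X, Y}, which has 8 nodes.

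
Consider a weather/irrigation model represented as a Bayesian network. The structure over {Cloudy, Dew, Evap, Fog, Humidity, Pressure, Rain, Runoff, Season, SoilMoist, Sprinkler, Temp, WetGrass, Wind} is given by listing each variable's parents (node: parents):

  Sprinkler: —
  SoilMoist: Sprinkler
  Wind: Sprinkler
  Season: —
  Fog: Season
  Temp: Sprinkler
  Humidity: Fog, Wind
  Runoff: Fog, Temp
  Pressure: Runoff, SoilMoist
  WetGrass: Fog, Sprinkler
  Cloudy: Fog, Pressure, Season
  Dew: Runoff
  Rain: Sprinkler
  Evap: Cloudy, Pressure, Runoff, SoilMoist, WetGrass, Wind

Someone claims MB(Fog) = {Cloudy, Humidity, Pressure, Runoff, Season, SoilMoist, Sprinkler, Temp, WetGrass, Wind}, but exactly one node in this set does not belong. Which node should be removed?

Ch(Fog) = {Cloudy, Humidity, Runoff, WetGrass}.
Parents of Fog: Season.
Parents of each child, excluding Fog:
  Humidity also has parent Wind.
  parents(Runoff) \ {Fog} = {Temp}.
  WetGrass also has parent Sprinkler.
  Cloudy's other parents are Pressure, Season.
MB(Fog) = {Cloudy, Humidity, Pressure, Runoff, Season, Sprinkler, Temp, WetGrass, Wind}.
SoilMoist is neither a parent, child, nor co-parent of Fog, so it does not belong.

SoilMoist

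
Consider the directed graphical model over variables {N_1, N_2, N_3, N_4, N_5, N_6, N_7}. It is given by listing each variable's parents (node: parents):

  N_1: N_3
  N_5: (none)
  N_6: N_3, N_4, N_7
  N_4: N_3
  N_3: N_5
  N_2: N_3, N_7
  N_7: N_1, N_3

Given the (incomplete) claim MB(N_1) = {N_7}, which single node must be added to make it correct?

N_1 has child N_7.
Pa(N_1) = {N_3}.
Parents of each child, excluding N_1:
  N_7 also has parent N_3.
MB(N_1) = {N_3, N_7}.
Comparing with the claimed set, N_3 is missing.

N_3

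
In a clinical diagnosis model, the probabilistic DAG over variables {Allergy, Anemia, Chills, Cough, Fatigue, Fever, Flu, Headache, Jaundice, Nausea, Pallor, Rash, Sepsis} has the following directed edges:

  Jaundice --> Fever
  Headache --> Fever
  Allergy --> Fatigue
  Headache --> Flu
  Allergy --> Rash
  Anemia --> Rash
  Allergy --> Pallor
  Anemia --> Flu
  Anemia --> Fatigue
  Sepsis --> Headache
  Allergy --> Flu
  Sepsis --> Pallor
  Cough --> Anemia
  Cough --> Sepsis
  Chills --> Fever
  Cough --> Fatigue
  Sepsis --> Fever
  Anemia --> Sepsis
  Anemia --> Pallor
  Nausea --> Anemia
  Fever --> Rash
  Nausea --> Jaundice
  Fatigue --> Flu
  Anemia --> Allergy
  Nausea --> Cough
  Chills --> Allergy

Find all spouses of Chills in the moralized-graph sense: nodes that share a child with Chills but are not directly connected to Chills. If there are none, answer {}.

{Anemia, Headache, Jaundice, Sepsis}

Children of Chills: Allergy, Fever.
  parents(Allergy) \ {Chills} = {Anemia}.
  Fever also has parents Headache, Jaundice, Sepsis.
Excluding nodes already adjacent to Chills (Allergy, Fever), the co-parent-only contribution is {Anemia, Headache, Jaundice, Sepsis}.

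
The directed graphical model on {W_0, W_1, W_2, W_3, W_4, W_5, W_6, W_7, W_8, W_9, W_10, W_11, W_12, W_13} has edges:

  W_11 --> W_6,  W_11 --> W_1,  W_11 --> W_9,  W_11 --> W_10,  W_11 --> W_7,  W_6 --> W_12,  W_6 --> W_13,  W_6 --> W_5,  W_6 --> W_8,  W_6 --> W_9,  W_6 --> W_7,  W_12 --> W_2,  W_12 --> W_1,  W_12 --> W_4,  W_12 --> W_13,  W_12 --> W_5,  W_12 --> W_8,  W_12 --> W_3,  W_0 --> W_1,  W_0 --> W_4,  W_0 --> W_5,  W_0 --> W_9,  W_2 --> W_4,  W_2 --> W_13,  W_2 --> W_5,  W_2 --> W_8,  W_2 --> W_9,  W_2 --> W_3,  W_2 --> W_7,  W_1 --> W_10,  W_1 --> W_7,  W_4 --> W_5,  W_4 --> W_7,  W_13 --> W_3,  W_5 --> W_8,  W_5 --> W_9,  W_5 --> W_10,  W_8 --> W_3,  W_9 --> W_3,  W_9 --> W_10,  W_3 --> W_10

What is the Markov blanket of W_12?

{W_0, W_1, W_2, W_3, W_4, W_5, W_6, W_8, W_9, W_11, W_13}

W_12 has children W_1, W_2, W_3, W_4, W_5, W_8, W_13.
W_12's parents: W_6.
Other parents of W_12's children:
  W_2: —
  W_1: W_0, W_11
  W_4: W_0, W_2
  W_13: W_2, W_6
  W_5: W_0, W_2, W_4, W_6
  W_8: W_2, W_5, W_6
  W_3: W_2, W_8, W_9, W_13
Taking the union gives {W_0, W_1, W_2, W_3, W_4, W_5, W_6, W_8, W_9, W_11, W_13}.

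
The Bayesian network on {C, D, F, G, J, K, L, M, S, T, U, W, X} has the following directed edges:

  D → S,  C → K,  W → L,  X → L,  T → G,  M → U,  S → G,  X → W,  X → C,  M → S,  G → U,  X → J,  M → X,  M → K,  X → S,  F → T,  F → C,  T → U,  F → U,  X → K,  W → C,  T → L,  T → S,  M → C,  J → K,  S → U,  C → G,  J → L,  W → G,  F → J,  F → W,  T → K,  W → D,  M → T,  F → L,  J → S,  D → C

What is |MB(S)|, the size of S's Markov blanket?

10

The Markov blanket of a node is its parents, its children, and the other parents of its children.
Parents of S: D, J, M, T, X.
Children of S: G, U.
Parents of each child, excluding S:
  G: C, T, W
  U: F, G, M, T
MB(S) = {C, D, F, G, J, M, T, U, W, X}, which has 10 nodes.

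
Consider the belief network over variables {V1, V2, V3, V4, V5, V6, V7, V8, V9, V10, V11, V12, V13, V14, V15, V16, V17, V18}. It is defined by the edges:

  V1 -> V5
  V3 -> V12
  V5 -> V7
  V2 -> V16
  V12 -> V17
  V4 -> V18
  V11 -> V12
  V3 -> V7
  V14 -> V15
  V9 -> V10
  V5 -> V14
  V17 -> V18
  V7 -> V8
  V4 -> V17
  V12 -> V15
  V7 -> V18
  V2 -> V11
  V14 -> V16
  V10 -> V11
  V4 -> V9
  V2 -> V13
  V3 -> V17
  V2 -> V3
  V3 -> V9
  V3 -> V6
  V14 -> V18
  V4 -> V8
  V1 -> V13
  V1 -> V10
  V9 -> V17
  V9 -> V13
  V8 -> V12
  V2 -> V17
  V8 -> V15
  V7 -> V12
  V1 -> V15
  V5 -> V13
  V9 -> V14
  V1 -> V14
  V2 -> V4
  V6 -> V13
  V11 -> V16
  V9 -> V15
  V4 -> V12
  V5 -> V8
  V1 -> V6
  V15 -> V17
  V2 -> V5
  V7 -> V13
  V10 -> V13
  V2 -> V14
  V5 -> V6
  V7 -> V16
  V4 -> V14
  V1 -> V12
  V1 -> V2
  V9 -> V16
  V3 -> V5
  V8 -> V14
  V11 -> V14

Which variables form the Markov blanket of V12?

The Markov blanket of a node is its parents, its children, and the other parents of its children.
V12's parents: V1, V3, V4, V7, V8, V11.
Children of V12: V15, V17.
Parents of each child, excluding V12:
  V15 also has parents V1, V8, V9, V14.
  V17 also has parents V2, V3, V4, V9, V15.
Taking the union gives {V1, V2, V3, V4, V7, V8, V9, V11, V14, V15, V17}.

{V1, V2, V3, V4, V7, V8, V9, V11, V14, V15, V17}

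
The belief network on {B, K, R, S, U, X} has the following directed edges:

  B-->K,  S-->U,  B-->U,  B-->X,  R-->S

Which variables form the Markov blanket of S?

{B, R, U}

By definition, MB(S) is built from S's parents, S's children, and the co-parents of S.
S's parents: R.
Children of S: U.
Parents of each child, excluding S:
  U: B
Union: {R} ∪ {U} ∪ {B} = {B, R, U}.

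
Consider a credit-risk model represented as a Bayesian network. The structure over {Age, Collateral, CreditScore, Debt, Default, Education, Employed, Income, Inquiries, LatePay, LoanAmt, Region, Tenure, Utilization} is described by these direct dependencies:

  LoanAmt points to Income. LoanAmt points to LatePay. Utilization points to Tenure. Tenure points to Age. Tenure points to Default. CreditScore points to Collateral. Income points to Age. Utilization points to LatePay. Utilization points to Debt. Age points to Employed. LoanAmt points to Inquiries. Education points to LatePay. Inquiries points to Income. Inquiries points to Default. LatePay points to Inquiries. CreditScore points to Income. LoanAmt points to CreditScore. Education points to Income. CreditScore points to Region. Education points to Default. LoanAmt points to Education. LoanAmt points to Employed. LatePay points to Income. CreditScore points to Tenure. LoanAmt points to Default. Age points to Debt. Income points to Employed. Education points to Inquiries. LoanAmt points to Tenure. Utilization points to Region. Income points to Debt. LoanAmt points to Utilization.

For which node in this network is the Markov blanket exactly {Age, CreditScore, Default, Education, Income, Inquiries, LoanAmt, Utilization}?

Tenure

The target node must have every member of {Age, CreditScore, Default, Education, Income, Inquiries, LoanAmt, Utilization} as a parent, child, or co-parent, and no others.
Parents of Tenure: CreditScore, LoanAmt, Utilization; children: Age, Default; co-parents: Education, Income, Inquiries, LoanAmt.
These exactly cover the given set, so the node is Tenure.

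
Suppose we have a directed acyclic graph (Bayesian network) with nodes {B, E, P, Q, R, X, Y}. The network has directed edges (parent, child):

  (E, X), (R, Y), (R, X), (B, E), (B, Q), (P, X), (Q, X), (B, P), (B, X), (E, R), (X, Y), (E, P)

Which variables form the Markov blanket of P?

{B, E, Q, R, X}

By definition, MB(P) is built from P's parents, P's children, and the co-parents of P.
P's parents: B, E.
Children of P: X.
Other parents of P's children:
  parents(X) \ {P} = {B, E, Q, R}.
MB(P) = {B, E, Q, R, X}.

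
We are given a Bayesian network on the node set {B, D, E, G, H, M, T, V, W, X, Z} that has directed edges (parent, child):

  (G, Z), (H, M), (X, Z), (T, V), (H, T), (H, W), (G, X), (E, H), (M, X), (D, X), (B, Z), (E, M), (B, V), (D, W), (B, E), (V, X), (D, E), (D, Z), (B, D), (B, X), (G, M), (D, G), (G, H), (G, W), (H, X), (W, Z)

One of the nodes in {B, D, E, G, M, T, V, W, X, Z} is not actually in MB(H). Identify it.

By definition, MB(H) is built from H's parents, H's children, and the co-parents of H.
H's parents: E, G.
Ch(H) = {M, T, W, X}.
Other parents of H's children:
  M also has parents E, G.
  T has no other parent.
  parents(W) \ {H} = {D, G}.
  parents(X) \ {H} = {B, D, G, M, V}.
MB(H) = {B, D, E, G, M, T, V, W, X}.
Z is neither a parent, child, nor co-parent of H, so it does not belong.

Z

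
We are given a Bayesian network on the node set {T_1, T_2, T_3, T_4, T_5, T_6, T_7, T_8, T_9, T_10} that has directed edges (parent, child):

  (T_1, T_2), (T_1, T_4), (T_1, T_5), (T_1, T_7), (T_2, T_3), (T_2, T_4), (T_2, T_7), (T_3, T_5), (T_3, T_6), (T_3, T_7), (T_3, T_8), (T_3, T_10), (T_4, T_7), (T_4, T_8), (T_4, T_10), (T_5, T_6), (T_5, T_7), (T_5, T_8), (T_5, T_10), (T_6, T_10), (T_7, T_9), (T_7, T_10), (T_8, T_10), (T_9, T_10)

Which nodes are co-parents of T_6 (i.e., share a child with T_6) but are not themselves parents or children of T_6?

Children of T_6: T_10.
  T_10 also has parents T_3, T_4, T_5, T_7, T_8, T_9.
Excluding nodes already adjacent to T_6 (T_3, T_5, T_10), the co-parent-only contribution is {T_4, T_7, T_8, T_9}.

{T_4, T_7, T_8, T_9}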